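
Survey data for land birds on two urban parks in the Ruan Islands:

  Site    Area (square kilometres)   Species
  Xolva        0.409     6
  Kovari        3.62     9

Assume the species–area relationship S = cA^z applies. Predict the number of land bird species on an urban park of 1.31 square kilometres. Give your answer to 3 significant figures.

7.45

z = ln(9/6) / ln(3.62/0.409) = 0.4055 / 2.1805 = 0.1859
c = 6 / 0.409^0.1859 = 6 / 0.8468 = 7.085
S₃ = 7.085 × 1.31^0.1859 = 7.085 × 1.051 ≈ 7.45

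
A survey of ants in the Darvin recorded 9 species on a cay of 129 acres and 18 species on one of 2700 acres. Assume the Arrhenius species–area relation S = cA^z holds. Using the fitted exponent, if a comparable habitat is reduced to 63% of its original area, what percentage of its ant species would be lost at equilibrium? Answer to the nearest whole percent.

z = ln(18/9) / ln(2700/129) = 0.6931 / 3.0412 = 0.2279
S_new/S_old = (A_new/A_old)^z = 0.63^0.2279 = exp(0.2279 × -0.4620) = 0.9
Fraction lost = 1 − 0.9 = 0.09995

10%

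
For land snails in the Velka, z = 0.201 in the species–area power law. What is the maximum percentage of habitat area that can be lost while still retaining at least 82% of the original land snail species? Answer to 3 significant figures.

62.7%

Need (A_new/A_old)^0.201 = 0.82, so A_new/A_old = 0.82^(1/0.201) = 0.82^4.975
ln(A_new/A_old) = ln 0.82 / 0.201 = -0.1985 / 0.201 = -0.9873
A_new/A_old = e^-0.9873 ≈ 0.3726
Fraction that can be lost = 1 − 0.3726 = 0.6274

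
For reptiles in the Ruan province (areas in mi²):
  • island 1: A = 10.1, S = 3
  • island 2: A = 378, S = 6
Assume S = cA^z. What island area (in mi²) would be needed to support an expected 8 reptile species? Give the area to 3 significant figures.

1700 mi²

z = ln(6/3) / ln(378/10.1) = 0.6931 / 3.6224 = 0.1914
c = 3 / 10.1^0.1914 = 3 / 1.557 = 1.927
A = (8/1.927)^(1/0.1914) ⇒ ln A = ln(4.151)/0.1914 = 7.4383
A = e^7.4383 ≈ 1700 mi²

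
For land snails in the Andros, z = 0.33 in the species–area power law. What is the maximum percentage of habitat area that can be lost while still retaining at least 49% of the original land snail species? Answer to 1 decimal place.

88.5%

Need (A_new/A_old)^0.33 = 0.49, so A_new/A_old = 0.49^(1/0.33) = 0.49^3.03
ln(A_new/A_old) = ln 0.49 / 0.33 = -0.7133 / 0.33 = -2.1617
A_new/A_old = e^-2.1617 ≈ 0.1151
Fraction that can be lost = 1 − 0.1151 = 0.8849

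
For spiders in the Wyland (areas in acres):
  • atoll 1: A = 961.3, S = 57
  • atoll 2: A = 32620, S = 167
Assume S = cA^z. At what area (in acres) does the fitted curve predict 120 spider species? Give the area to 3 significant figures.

11000 acres

z = ln(167/57) / ln(32620/961.3) = 1.0749 / 3.5244 = 0.3050
c = 57 / 961.3^0.3050 = 57 / 8.124 = 7.016
A = (120/7.016)^(1/0.3050) ⇒ ln A = ln(17.1)/0.3050 = 9.3091
A = e^9.3091 ≈ 11038 acres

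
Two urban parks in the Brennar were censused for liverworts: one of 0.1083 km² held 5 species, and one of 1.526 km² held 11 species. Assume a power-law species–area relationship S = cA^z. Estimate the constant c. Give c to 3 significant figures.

z = ln(S₂/S₁) / ln(A₂/A₁) = ln(11/5) / ln(1.526/0.1083) = 0.7885 / 2.6455 = 0.2980
c = S₁ / A₁^z = 5 / 0.1083^0.2980 = 5 / 0.5156 = 9.698

9.70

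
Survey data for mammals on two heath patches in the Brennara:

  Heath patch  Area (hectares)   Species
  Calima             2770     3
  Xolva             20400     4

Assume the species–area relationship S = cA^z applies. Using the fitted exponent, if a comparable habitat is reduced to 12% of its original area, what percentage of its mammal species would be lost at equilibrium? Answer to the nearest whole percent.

26%

z = ln(4/3) / ln(20400/2770) = 0.2877 / 1.9967 = 0.1441
S_new/S_old = (A_new/A_old)^z = 0.12^0.1441 = exp(0.1441 × -2.1203) = 0.7368
Fraction lost = 1 − 0.7368 = 0.2632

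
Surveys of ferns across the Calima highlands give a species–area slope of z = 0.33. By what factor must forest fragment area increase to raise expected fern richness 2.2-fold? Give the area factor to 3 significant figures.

(A₂/A₁)^0.33 = 2.2, so A₂/A₁ = 2.2^(1/0.33) = 2.2^3.03
ln(A₂/A₁) = ln 2.2 / 0.33 = 0.7885 / 0.33 = 2.3893
A₂/A₁ = e^2.3893 ≈ 10.91

10.9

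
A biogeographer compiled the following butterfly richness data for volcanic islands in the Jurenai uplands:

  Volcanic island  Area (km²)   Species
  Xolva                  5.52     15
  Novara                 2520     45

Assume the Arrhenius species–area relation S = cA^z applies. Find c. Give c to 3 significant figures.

11.0

z = ln(S₂/S₁) / ln(A₂/A₁) = ln(45/15) / ln(2520/5.52) = 1.0986 / 6.1236 = 0.1794
c = S₁ / A₁^z = 15 / 5.52^0.1794 = 15 / 1.359 = 11.04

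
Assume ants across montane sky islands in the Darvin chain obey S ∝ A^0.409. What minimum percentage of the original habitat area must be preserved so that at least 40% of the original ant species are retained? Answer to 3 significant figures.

10.6%

Need (A_new/A_old)^0.409 = 0.4, so A_new/A_old = 0.4^(1/0.409) = 0.4^2.445
ln(A_new/A_old) = ln 0.4 / 0.409 = -0.9163 / 0.409 = -2.2403
A_new/A_old = e^-2.2403 ≈ 0.1064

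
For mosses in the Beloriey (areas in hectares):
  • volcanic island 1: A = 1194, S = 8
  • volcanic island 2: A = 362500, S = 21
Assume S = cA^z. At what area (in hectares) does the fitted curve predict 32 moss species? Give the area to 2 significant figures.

4400000 hectares

z = ln(21/8) / ln(362500/1194) = 0.9651 / 5.7157 = 0.1688
c = 8 / 1194^0.1688 = 8 / 3.308 = 2.419
A = (32/2.419)^(1/0.1688) ⇒ ln A = ln(13.23)/0.1688 = 15.2954
A = e^15.2954 ≈ 4392578 hectares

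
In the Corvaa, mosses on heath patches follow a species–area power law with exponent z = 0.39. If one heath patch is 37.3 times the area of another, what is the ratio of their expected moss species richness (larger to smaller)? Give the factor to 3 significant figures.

4.10

S₂/S₁ = (A₂/A₁)^z = 37.3^0.39
ln(S₂/S₁) = 0.39 × ln 37.3 = 0.39 × 3.6190 = 1.4114
S₂/S₁ = e^1.4114 ≈ 4.102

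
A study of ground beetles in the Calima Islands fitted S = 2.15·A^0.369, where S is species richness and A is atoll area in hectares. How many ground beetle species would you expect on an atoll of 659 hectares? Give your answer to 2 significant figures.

S = 2.15 × 659^0.369
ln S = ln 2.15 + 0.369 × ln 659 = 0.7655 + 0.369 × 6.4907 = 3.1605
S = e^3.1605 ≈ 23.58

24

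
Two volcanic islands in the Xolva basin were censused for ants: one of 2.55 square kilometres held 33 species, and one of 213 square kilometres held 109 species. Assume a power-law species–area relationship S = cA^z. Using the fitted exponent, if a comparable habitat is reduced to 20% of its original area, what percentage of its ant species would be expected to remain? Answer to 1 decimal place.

z = ln(109/33) / ln(213/2.55) = 1.1948 / 4.4252 = 0.2700
S_new/S_old = (A_new/A_old)^z = 0.2^0.2700 = exp(0.2700 × -1.6094) = 0.6475

64.8%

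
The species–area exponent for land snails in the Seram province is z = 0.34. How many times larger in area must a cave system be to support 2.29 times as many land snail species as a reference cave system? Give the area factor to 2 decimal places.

11.44

(A₂/A₁)^0.34 = 2.29, so A₂/A₁ = 2.29^(1/0.34) = 2.29^2.941
ln(A₂/A₁) = ln 2.29 / 0.34 = 0.8286 / 0.34 = 2.4369
A₂/A₁ = e^2.4369 ≈ 11.44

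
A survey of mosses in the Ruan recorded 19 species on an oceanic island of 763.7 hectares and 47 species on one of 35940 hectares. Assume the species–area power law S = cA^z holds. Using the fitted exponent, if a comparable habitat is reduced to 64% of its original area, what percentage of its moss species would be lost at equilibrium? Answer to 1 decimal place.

z = ln(47/19) / ln(35940/763.7) = 0.9057 / 3.8514 = 0.2352
S_new/S_old = (A_new/A_old)^z = 0.64^0.2352 = exp(0.2352 × -0.4463) = 0.9004
Fraction lost = 1 − 0.9004 = 0.09963

10.0%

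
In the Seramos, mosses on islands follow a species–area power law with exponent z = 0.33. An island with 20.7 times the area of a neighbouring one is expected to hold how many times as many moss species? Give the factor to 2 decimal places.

S₂/S₁ = (A₂/A₁)^z = 20.7^0.33
ln(S₂/S₁) = 0.33 × ln 20.7 = 0.33 × 3.0301 = 0.9999
S₂/S₁ = e^0.9999 ≈ 2.718

2.72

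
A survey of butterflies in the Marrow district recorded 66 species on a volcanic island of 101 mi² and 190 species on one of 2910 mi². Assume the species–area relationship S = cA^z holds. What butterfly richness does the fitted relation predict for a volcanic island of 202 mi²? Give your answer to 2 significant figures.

z = ln(190/66) / ln(2910/101) = 1.0574 / 3.3608 = 0.3146
c = 66 / 101^0.3146 = 66 / 4.272 = 15.45
S₃ = 15.45 × 202^0.3146 = 15.45 × 5.313 ≈ 82.08

82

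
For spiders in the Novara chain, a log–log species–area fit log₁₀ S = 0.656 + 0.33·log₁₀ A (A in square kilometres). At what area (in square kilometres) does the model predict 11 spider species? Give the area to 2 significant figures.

11 = 4.529 × A^0.33  ⇒  A^0.33 = 11/4.529 = 2.429
ln A = ln(2.429) / 0.33 = 0.8874 / 0.33 = 2.6891
A = e^2.6891 ≈ 14.72 square kilometres

15 square kilometres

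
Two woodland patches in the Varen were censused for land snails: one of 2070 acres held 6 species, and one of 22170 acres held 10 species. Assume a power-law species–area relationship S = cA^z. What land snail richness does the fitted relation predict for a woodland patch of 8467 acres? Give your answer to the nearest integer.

z = ln(10/6) / ln(22170/2070) = 0.5108 / 2.3712 = 0.2154
c = 6 / 2070^0.2154 = 6 / 5.18 = 1.158
S₃ = 1.158 × 8467^0.2154 = 1.158 × 7.017 ≈ 8.127

8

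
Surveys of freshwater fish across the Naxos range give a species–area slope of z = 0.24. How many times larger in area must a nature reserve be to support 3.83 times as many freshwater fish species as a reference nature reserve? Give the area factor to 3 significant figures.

(A₂/A₁)^0.24 = 3.83, so A₂/A₁ = 3.83^(1/0.24) = 3.83^4.167
ln(A₂/A₁) = ln 3.83 / 0.24 = 1.3429 / 0.24 = 5.5953
A₂/A₁ = e^5.5953 ≈ 269.2

269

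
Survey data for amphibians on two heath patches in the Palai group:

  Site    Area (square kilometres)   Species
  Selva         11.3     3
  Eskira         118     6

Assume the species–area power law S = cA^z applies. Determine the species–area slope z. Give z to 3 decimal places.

Taking logs: ln S = ln c + z ln A, so z = (ln S₂ − ln S₁)/(ln A₂ − ln A₁).
z = ln(6/3) / ln(118/11.3) = ln(2) / ln(10.44) = 0.6931 / 2.3459 = 0.2955

0.295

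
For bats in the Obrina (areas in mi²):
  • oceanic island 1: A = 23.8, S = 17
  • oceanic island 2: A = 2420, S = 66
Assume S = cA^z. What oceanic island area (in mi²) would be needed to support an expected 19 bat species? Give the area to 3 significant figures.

34.8 mi²

z = ln(66/17) / ln(2420/23.8) = 1.3564 / 4.6218 = 0.2935
c = 17 / 23.8^0.2935 = 17 / 2.535 = 6.706
A = (19/6.706)^(1/0.2935) ⇒ ln A = ln(2.833)/0.2935 = 3.5487
A = e^3.5487 ≈ 34.77 mi²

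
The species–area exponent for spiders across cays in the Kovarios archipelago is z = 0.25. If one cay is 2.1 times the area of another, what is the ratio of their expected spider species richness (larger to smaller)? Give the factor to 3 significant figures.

S₂/S₁ = (A₂/A₁)^z = 2.1^0.25
ln(S₂/S₁) = 0.25 × ln 2.1 = 0.25 × 0.7419 = 0.1855
S₂/S₁ = e^0.1855 ≈ 1.204

1.20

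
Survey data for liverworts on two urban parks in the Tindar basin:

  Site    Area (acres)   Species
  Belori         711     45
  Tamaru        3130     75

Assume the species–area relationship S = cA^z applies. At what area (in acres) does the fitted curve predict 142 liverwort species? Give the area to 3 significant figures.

19900 acres

z = ln(75/45) / ln(3130/711) = 0.5108 / 1.4821 = 0.3447
c = 45 / 711^0.3447 = 45 / 9.614 = 4.68
A = (142/4.68)^(1/0.3447) ⇒ ln A = ln(30.34)/0.3447 = 9.9009
A = e^9.9009 ≈ 19948 acres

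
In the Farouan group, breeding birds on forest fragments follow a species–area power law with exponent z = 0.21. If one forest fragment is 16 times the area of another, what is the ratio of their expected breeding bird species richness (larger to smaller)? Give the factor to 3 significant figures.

1.79

S₂/S₁ = (A₂/A₁)^z = 16^0.21
ln(S₂/S₁) = 0.21 × ln 16 = 0.21 × 2.7726 = 0.5822
S₂/S₁ = e^0.5822 ≈ 1.79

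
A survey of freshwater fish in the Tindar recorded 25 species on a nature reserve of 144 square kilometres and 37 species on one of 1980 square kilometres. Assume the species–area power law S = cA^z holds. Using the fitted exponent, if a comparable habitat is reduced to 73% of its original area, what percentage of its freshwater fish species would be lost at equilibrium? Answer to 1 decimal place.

4.6%

z = ln(37/25) / ln(1980/144) = 0.3920 / 2.6210 = 0.1496
S_new/S_old = (A_new/A_old)^z = 0.73^0.1496 = exp(0.1496 × -0.3147) = 0.954
Fraction lost = 1 − 0.954 = 0.04598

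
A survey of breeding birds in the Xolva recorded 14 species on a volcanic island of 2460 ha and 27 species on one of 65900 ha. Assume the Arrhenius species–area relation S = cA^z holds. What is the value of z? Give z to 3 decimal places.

Taking logs: ln S = ln c + z ln A, so z = (ln S₂ − ln S₁)/(ln A₂ − ln A₁).
z = ln(27/14) / ln(65900/2460) = ln(1.929) / ln(26.79) = 0.6568 / 3.2880 = 0.1998

0.200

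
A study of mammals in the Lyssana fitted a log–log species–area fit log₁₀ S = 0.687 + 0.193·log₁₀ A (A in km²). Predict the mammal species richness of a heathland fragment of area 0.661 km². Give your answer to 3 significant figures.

S = 4.864 × 0.661^0.193
ln S = ln 4.864 + 0.193 × ln 0.661 = 1.5819 + 0.193 × -0.4140 = 1.5020
S = e^1.5020 ≈ 4.491

4.49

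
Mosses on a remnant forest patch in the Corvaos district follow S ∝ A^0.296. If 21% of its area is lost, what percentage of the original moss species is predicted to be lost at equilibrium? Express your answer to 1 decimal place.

S_new/S_old = (A_new/A_old)^z = 0.79^0.296
= exp(0.296 × ln 0.79) = exp(0.296 × -0.2357) = exp(-0.0698) ≈ 0.9326
Fraction lost = 1 − 0.9326 = 0.0674

6.7%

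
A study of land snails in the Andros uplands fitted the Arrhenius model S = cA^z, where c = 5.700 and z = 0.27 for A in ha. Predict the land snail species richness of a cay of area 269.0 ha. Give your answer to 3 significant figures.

S = 5.7 × 269^0.27
ln S = ln 5.7 + 0.27 × ln 269 = 1.7405 + 0.27 × 5.5947 = 3.2510
S = e^3.2510 ≈ 25.82

25.8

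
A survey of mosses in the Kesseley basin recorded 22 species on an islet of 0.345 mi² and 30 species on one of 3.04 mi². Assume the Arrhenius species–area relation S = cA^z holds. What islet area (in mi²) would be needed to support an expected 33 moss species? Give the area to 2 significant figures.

5.9 mi²

z = ln(30/22) / ln(3.04/0.345) = 0.3102 / 2.1761 = 0.1425
c = 22 / 0.345^0.1425 = 22 / 0.8593 = 25.6
A = (33/25.6)^(1/0.1425) ⇒ ln A = ln(1.289)/0.1425 = 1.7806
A = e^1.7806 ≈ 5.933 mi²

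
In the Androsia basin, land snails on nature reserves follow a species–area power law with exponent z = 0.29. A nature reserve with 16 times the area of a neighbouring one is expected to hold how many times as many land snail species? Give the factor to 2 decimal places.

S₂/S₁ = (A₂/A₁)^z = 16^0.29
ln(S₂/S₁) = 0.29 × ln 16 = 0.29 × 2.7726 = 0.8041
S₂/S₁ = e^0.8041 ≈ 2.235

2.23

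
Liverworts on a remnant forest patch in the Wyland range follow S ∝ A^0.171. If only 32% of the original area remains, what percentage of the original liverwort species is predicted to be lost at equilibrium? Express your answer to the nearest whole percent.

S_new/S_old = (A_new/A_old)^z = 0.32^0.171
= exp(0.171 × ln 0.32) = exp(0.171 × -1.1394) = exp(-0.1948) ≈ 0.823
Fraction lost = 1 − 0.823 = 0.177

18%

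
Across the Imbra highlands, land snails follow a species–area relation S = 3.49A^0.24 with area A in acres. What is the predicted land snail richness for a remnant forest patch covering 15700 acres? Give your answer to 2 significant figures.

S = 3.49 × 15700^0.24 = 3.49 × 10.16 ≈ 35.47

35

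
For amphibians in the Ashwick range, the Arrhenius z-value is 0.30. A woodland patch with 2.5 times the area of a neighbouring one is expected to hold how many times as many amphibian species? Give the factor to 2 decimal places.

1.32

S₂/S₁ = (A₂/A₁)^z = 2.5^0.3
ln(S₂/S₁) = 0.3 × ln 2.5 = 0.3 × 0.9163 = 0.2749
S₂/S₁ = e^0.2749 ≈ 1.316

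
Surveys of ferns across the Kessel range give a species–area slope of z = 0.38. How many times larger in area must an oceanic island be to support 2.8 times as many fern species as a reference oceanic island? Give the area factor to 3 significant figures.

15.0

(A₂/A₁)^0.38 = 2.8, so A₂/A₁ = 2.8^(1/0.38) = 2.8^2.632
ln(A₂/A₁) = ln 2.8 / 0.38 = 1.0296 / 0.38 = 2.7095
A₂/A₁ = e^2.7095 ≈ 15.02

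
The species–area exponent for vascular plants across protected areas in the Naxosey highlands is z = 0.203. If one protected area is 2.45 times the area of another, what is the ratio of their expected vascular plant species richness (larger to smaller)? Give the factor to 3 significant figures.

S₂/S₁ = (A₂/A₁)^z = 2.45^0.203
ln(S₂/S₁) = 0.203 × ln 2.45 = 0.203 × 0.8961 = 0.1819
S₂/S₁ = e^0.1819 ≈ 1.2

1.20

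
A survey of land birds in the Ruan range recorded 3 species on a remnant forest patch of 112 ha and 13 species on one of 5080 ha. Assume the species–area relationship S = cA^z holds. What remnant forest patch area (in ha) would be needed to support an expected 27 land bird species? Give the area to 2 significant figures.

34000 ha

z = ln(13/3) / ln(5080/112) = 1.4663 / 3.8146 = 0.3844
c = 3 / 112^0.3844 = 3 / 6.134 = 0.4891
A = (27/0.4891)^(1/0.3844) ⇒ ln A = ln(55.2)/0.3844 = 10.4344
A = e^10.4344 ≈ 34010 ha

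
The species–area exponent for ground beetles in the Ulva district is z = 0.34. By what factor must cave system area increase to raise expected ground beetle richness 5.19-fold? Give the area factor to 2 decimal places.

126.89

(A₂/A₁)^0.34 = 5.19, so A₂/A₁ = 5.19^(1/0.34) = 5.19^2.941
ln(A₂/A₁) = ln 5.19 / 0.34 = 1.6467 / 0.34 = 4.8433
A₂/A₁ = e^4.8433 ≈ 126.9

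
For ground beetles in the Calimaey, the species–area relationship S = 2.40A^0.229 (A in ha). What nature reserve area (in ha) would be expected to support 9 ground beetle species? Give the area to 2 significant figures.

9 = 2.4 × A^0.229  ⇒  A^0.229 = 9/2.4 = 3.75
ln A = ln(3.75) / 0.229 = 1.3218 / 0.229 = 5.7719
A = e^5.7719 ≈ 321.1 ha

320 ha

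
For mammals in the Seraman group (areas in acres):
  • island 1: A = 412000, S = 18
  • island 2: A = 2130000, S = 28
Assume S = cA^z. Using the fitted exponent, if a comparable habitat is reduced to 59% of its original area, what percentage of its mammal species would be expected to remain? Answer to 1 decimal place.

86.8%

z = ln(28/18) / ln(2130000/412000) = 0.4418 / 1.6429 = 0.2689
S_new/S_old = (A_new/A_old)^z = 0.59^0.2689 = exp(0.2689 × -0.5276) = 0.8677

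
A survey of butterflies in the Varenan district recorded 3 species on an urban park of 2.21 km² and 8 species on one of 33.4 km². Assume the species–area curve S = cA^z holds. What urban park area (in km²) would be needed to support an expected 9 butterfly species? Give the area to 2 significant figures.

46 km²

z = ln(8/3) / ln(33.4/2.21) = 0.9808 / 2.7156 = 0.3612
c = 3 / 2.21^0.3612 = 3 / 1.332 = 2.253
A = (9/2.253)^(1/0.3612) ⇒ ln A = ln(3.995)/0.3612 = 3.8347
A = e^3.8347 ≈ 46.28 km²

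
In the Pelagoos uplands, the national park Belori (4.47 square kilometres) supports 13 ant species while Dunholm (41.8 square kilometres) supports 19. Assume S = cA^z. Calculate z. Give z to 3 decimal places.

0.170

Taking logs: ln S = ln c + z ln A, so z = (ln S₂ − ln S₁)/(ln A₂ − ln A₁).
z = ln(19/13) / ln(41.8/4.47) = ln(1.462) / ln(9.351) = 0.3795 / 2.2355 = 0.1698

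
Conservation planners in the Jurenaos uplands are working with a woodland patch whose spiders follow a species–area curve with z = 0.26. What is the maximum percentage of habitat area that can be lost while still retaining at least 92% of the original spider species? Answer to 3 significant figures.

27.4%

Need (A_new/A_old)^0.26 = 0.92, so A_new/A_old = 0.92^(1/0.26) = 0.92^3.846
ln(A_new/A_old) = ln 0.92 / 0.26 = -0.0834 / 0.26 = -0.3207
A_new/A_old = e^-0.3207 ≈ 0.7256
Fraction that can be lost = 1 − 0.7256 = 0.2744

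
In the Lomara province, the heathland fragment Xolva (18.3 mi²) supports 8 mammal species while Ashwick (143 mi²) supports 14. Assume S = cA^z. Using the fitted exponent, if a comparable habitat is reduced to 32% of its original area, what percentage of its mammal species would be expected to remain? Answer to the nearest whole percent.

73%

z = ln(14/8) / ln(143/18.3) = 0.5596 / 2.0559 = 0.2722
S_new/S_old = (A_new/A_old)^z = 0.32^0.2722 = exp(0.2722 × -1.1394) = 0.7333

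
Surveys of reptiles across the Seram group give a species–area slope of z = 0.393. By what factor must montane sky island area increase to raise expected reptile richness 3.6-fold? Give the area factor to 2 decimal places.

(A₂/A₁)^0.393 = 3.6, so A₂/A₁ = 3.6^(1/0.393) = 3.6^2.545
ln(A₂/A₁) = ln 3.6 / 0.393 = 1.2809 / 0.393 = 3.2594
A₂/A₁ = e^3.2594 ≈ 26.03

26.03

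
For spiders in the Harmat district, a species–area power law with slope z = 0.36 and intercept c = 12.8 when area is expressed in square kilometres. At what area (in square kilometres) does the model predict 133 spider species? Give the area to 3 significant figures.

667 square kilometres

133 = 12.8 × A^0.36  ⇒  A^0.36 = 133/12.8 = 10.39
ln A = ln(10.39) / 0.36 = 2.3409 / 0.36 = 6.5025
A = e^6.5025 ≈ 666.8 square kilometres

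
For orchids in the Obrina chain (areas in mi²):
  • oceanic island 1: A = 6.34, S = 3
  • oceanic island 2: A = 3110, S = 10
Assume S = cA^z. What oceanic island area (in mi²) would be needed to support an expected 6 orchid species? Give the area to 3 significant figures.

224 mi²

z = ln(10/3) / ln(3110/6.34) = 1.2040 / 6.1955 = 0.1943
c = 3 / 6.34^0.1943 = 3 / 1.432 = 2.095
A = (6/2.095)^(1/0.1943) ⇒ ln A = ln(2.864)/0.1943 = 5.4137
A = e^5.4137 ≈ 224.5 mi²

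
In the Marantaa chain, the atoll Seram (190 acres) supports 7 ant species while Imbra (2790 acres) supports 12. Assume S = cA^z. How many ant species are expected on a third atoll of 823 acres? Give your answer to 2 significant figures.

z = ln(12/7) / ln(2790/190) = 0.5390 / 2.6868 = 0.2006
c = 7 / 190^0.2006 = 7 / 2.865 = 2.443
S₃ = 2.443 × 823^0.2006 = 2.443 × 3.845 ≈ 9.393

9.4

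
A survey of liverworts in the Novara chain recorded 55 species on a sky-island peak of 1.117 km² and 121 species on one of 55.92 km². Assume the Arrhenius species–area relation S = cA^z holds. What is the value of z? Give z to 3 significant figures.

Taking logs: ln S = ln c + z ln A, so z = (ln S₂ − ln S₁)/(ln A₂ − ln A₁).
z = ln(121/55) / ln(55.92/1.117) = ln(2.2) / ln(50.06) = 0.7885 / 3.9133 = 0.2015

0.201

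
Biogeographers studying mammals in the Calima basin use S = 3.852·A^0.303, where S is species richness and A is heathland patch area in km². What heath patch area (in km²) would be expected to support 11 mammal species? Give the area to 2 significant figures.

11 = 3.852 × A^0.303  ⇒  A^0.303 = 11/3.852 = 2.856
ln A = ln(2.856) / 0.303 = 1.0493 / 0.303 = 3.4630
A = e^3.4630 ≈ 31.91 km²

32 km²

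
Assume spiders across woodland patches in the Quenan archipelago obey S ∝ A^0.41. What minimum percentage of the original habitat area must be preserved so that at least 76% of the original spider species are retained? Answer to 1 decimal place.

51.2%

Need (A_new/A_old)^0.41 = 0.76, so A_new/A_old = 0.76^(1/0.41) = 0.76^2.439
ln(A_new/A_old) = ln 0.76 / 0.41 = -0.2744 / 0.41 = -0.6694
A_new/A_old = e^-0.6694 ≈ 0.512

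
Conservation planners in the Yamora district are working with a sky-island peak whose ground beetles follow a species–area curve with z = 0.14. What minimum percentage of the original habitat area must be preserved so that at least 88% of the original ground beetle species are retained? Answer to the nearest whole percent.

Need (A_new/A_old)^0.14 = 0.88, so A_new/A_old = 0.88^(1/0.14) = 0.88^7.143
ln(A_new/A_old) = ln 0.88 / 0.14 = -0.1278 / 0.14 = -0.9131
A_new/A_old = e^-0.9131 ≈ 0.4013

40%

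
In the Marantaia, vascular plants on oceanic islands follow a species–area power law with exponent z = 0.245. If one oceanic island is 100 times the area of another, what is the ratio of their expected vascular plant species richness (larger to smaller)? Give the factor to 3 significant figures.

3.09

S₂/S₁ = (A₂/A₁)^z = 100^0.245
ln(S₂/S₁) = 0.245 × ln 100 = 0.245 × 4.6052 = 1.1283
S₂/S₁ = e^1.1283 ≈ 3.09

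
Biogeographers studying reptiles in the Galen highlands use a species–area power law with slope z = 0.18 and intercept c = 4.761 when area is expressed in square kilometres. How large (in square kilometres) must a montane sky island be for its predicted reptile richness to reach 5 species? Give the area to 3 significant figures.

1.31 square kilometres

5 = 4.761 × A^0.18  ⇒  A^0.18 = 5/4.761 = 1.05
ln A = ln(1.05) / 0.18 = 0.0490 / 0.18 = 0.2721
A = e^0.2721 ≈ 1.313 square kilometres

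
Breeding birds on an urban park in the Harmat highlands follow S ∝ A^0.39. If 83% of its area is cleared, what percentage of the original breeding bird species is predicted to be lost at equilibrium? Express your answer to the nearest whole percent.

50%

S_new/S_old = (A_new/A_old)^z = 0.17^0.39
= exp(0.39 × ln 0.17) = exp(0.39 × -1.7720) = exp(-0.6911) ≈ 0.501
Fraction lost = 1 − 0.501 = 0.499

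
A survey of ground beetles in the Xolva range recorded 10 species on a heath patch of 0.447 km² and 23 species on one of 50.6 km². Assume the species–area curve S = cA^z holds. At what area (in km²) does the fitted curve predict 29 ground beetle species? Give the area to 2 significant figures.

z = ln(23/10) / ln(50.6/0.447) = 0.8329 / 4.7291 = 0.1761
c = 10 / 0.447^0.1761 = 10 / 0.8678 = 11.52
A = (29/11.52)^(1/0.1761) ⇒ ln A = ln(2.517)/0.1761 = 5.2401
A = e^5.2401 ≈ 188.7 km²

190 km²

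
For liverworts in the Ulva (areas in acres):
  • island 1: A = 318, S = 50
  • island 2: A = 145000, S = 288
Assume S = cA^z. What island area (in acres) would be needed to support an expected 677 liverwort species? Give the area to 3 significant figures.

2880000 acres

z = ln(288/50) / ln(145000/318) = 1.7509 / 6.1224 = 0.2860
c = 50 / 318^0.2860 = 50 / 5.196 = 9.623
A = (677/9.623)^(1/0.2860) ⇒ ln A = ln(70.35)/0.2860 = 14.8731
A = e^14.8731 ≈ 2879492 acres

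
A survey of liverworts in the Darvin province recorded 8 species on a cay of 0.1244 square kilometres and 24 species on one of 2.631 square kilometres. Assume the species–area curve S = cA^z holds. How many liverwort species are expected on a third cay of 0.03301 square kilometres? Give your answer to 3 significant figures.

4.96

z = ln(24/8) / ln(2.631/0.1244) = 1.0986 / 3.0516 = 0.3600
c = 8 / 0.1244^0.3600 = 8 / 0.4722 = 16.94
S₃ = 16.94 × 0.03301^0.3600 = 16.94 × 0.2929 ≈ 4.962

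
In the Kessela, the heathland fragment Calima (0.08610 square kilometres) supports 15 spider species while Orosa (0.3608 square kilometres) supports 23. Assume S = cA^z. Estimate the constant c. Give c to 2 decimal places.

31.17

z = ln(S₂/S₁) / ln(A₂/A₁) = ln(23/15) / ln(0.3608/0.0861) = 0.4274 / 1.4328 = 0.2983
c = S₁ / A₁^z = 15 / 0.0861^0.2983 = 15 / 0.4812 = 31.17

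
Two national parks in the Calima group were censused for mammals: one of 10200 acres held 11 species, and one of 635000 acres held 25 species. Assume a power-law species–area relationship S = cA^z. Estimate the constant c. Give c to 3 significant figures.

z = ln(S₂/S₁) / ln(A₂/A₁) = ln(25/11) / ln(635000/10200) = 0.8210 / 4.1312 = 0.1987
c = S₁ / A₁^z = 11 / 10200^0.1987 = 11 / 6.261 = 1.757

1.76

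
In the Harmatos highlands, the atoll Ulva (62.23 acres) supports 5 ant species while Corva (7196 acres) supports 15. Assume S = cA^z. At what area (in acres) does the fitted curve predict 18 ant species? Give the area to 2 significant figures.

16000 acres

z = ln(15/5) / ln(7196/62.23) = 1.0986 / 4.7504 = 0.2313
c = 5 / 62.23^0.2313 = 5 / 2.599 = 1.923
A = (18/1.923)^(1/0.2313) ⇒ ln A = ln(9.358)/0.2313 = 9.6696
A = e^9.6696 ≈ 15830 acres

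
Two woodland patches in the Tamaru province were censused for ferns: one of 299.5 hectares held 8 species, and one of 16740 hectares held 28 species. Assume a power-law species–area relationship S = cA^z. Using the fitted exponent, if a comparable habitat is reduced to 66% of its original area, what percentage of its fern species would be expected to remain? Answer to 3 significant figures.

87.9%

z = ln(28/8) / ln(16740/299.5) = 1.2528 / 4.0234 = 0.3114
S_new/S_old = (A_new/A_old)^z = 0.66^0.3114 = exp(0.3114 × -0.4155) = 0.8786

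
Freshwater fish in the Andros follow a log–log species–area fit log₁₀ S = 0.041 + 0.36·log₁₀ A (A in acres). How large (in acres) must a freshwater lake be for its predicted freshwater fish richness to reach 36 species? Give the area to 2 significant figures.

36 = 1.099 × A^0.36  ⇒  A^0.36 = 36/1.099 = 32.76
ln A = ln(32.76) / 0.36 = 3.4891 / 0.36 = 9.6920
A = e^9.6920 ≈ 16187 acres

16000 acres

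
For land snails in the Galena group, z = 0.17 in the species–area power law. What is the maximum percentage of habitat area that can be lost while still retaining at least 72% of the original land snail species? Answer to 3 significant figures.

85.5%

Need (A_new/A_old)^0.17 = 0.72, so A_new/A_old = 0.72^(1/0.17) = 0.72^5.882
ln(A_new/A_old) = ln 0.72 / 0.17 = -0.3285 / 0.17 = -1.9324
A_new/A_old = e^-1.9324 ≈ 0.1448
Fraction that can be lost = 1 − 0.1448 = 0.8552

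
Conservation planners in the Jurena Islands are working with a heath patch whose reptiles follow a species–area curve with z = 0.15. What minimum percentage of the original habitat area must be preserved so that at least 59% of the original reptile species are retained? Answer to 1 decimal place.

Need (A_new/A_old)^0.15 = 0.59, so A_new/A_old = 0.59^(1/0.15) = 0.59^6.667
ln(A_new/A_old) = ln 0.59 / 0.15 = -0.5276 / 0.15 = -3.5176
A_new/A_old = e^-3.5176 ≈ 0.02967

3.0%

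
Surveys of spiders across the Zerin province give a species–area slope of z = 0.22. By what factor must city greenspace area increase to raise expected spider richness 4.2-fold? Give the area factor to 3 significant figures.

681

(A₂/A₁)^0.22 = 4.2, so A₂/A₁ = 4.2^(1/0.22) = 4.2^4.545
ln(A₂/A₁) = ln 4.2 / 0.22 = 1.4351 / 0.22 = 6.5231
A₂/A₁ = e^6.5231 ≈ 680.7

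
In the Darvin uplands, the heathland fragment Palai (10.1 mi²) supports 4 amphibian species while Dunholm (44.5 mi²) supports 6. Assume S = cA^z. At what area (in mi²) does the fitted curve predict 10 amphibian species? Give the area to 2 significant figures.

290 mi²

z = ln(6/4) / ln(44.5/10.1) = 0.4055 / 1.4830 = 0.2734
c = 4 / 10.1^0.2734 = 4 / 1.882 = 2.126
A = (10/2.126)^(1/0.2734) ⇒ ln A = ln(4.705)/0.2734 = 5.6638
A = e^5.6638 ≈ 288.2 mi²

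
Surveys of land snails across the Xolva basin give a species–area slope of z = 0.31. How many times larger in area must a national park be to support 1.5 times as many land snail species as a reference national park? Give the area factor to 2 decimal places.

3.70

(A₂/A₁)^0.31 = 1.5, so A₂/A₁ = 1.5^(1/0.31) = 1.5^3.226
ln(A₂/A₁) = ln 1.5 / 0.31 = 0.4055 / 0.31 = 1.3080
A₂/A₁ = e^1.3080 ≈ 3.699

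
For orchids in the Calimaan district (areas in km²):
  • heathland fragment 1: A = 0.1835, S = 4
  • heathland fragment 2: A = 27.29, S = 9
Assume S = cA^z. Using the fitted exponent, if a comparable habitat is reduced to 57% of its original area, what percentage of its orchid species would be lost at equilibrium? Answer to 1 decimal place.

z = ln(9/4) / ln(27.29/0.1835) = 0.8109 / 5.0021 = 0.1621
S_new/S_old = (A_new/A_old)^z = 0.57^0.1621 = exp(0.1621 × -0.5621) = 0.9129
Fraction lost = 1 − 0.9129 = 0.0871

8.7%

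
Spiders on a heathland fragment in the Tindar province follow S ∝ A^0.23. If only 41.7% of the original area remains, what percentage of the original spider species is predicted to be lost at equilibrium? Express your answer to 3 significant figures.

S_new/S_old = (A_new/A_old)^z = 0.417^0.23
= exp(0.23 × ln 0.417) = exp(0.23 × -0.8747) = exp(-0.2012) ≈ 0.8178
Fraction lost = 1 − 0.8178 = 0.1822

18.2%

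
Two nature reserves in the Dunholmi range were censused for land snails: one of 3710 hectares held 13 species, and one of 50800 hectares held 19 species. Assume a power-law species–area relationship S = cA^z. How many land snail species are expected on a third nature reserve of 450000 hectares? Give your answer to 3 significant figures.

z = ln(19/13) / ln(50800/3710) = 0.3795 / 2.6169 = 0.1450
c = 13 / 3710^0.1450 = 13 / 3.293 = 3.948
S₃ = 3.948 × 450000^0.1450 = 3.948 × 6.604 ≈ 26.07

26.1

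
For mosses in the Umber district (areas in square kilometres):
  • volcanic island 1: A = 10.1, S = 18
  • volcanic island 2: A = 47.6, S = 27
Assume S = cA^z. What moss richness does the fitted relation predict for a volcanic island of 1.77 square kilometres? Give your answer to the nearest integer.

11

z = ln(27/18) / ln(47.6/10.1) = 0.4055 / 1.5503 = 0.2615
c = 18 / 10.1^0.2615 = 18 / 1.831 = 9.831
S₃ = 9.831 × 1.77^0.2615 = 9.831 × 1.161 ≈ 11.41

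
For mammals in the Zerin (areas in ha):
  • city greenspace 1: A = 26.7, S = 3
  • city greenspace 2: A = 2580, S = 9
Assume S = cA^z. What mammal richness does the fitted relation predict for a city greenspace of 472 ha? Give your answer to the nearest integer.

6

z = ln(9/3) / ln(2580/26.7) = 1.0986 / 4.5709 = 0.2404
c = 3 / 26.7^0.2404 = 3 / 2.202 = 1.362
S₃ = 1.362 × 472^0.2404 = 1.362 × 4.392 ≈ 5.983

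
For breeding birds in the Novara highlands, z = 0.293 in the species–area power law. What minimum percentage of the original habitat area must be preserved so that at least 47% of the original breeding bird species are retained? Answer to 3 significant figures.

Need (A_new/A_old)^0.293 = 0.47, so A_new/A_old = 0.47^(1/0.293) = 0.47^3.413
ln(A_new/A_old) = ln 0.47 / 0.293 = -0.7550 / 0.293 = -2.5769
A_new/A_old = e^-2.5769 ≈ 0.07601

7.60%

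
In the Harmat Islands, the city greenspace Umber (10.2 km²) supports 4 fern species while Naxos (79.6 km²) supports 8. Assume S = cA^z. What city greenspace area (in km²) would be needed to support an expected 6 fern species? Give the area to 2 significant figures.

34 km²

z = ln(8/4) / ln(79.6/10.2) = 0.6931 / 2.0546 = 0.3374
c = 4 / 10.2^0.3374 = 4 / 2.189 = 1.827
A = (6/1.827)^(1/0.3374) ⇒ ln A = ln(3.284)/0.3374 = 3.5243
A = e^3.5243 ≈ 33.93 km²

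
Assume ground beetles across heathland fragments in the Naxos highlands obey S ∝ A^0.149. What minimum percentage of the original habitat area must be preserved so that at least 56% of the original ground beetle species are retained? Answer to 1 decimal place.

2.0%

Need (A_new/A_old)^0.149 = 0.56, so A_new/A_old = 0.56^(1/0.149) = 0.56^6.711
ln(A_new/A_old) = ln 0.56 / 0.149 = -0.5798 / 0.149 = -3.8914
A_new/A_old = e^-3.8914 ≈ 0.02042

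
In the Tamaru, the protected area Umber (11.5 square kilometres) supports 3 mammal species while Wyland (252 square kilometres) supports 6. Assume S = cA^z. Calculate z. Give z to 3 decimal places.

0.225

Taking logs: ln S = ln c + z ln A, so z = (ln S₂ − ln S₁)/(ln A₂ − ln A₁).
z = ln(6/3) / ln(252/11.5) = ln(2) / ln(21.91) = 0.6931 / 3.0871 = 0.2245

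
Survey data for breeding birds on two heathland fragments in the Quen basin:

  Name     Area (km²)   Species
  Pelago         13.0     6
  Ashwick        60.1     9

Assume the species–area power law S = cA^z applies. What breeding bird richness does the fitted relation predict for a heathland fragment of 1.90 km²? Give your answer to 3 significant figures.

z = ln(9/6) / ln(60.1/13) = 0.4055 / 1.5311 = 0.2648
c = 6 / 13^0.2648 = 6 / 1.972 = 3.042
S₃ = 3.042 × 1.9^0.2648 = 3.042 × 1.185 ≈ 3.606

3.61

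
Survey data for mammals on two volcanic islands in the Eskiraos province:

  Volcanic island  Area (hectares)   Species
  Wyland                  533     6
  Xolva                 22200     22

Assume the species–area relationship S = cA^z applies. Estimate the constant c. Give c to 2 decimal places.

z = ln(S₂/S₁) / ln(A₂/A₁) = ln(22/6) / ln(22200/533) = 1.2993 / 3.7293 = 0.3484
c = S₁ / A₁^z = 6 / 533^0.3484 = 6 / 8.912 = 0.6732

0.67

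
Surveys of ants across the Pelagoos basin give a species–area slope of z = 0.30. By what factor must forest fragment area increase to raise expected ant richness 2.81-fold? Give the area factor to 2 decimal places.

31.31

(A₂/A₁)^0.3 = 2.81, so A₂/A₁ = 2.81^(1/0.3) = 2.81^3.333
ln(A₂/A₁) = ln 2.81 / 0.3 = 1.0332 / 0.3 = 3.4439
A₂/A₁ = e^3.4439 ≈ 31.31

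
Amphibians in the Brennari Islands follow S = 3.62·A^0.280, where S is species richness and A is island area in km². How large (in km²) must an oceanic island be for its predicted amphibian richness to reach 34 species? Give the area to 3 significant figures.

34 = 3.62 × A^0.28  ⇒  A^0.28 = 34/3.62 = 9.392
ln A = ln(9.392) / 0.28 = 2.2399 / 0.28 = 7.9996
A = e^7.9996 ≈ 2980 km²

2980 km²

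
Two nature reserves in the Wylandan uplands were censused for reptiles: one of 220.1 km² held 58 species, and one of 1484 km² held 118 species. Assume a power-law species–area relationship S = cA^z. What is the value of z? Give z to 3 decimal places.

Taking logs: ln S = ln c + z ln A, so z = (ln S₂ − ln S₁)/(ln A₂ − ln A₁).
z = ln(118/58) / ln(1484/220.1) = ln(2.034) / ln(6.742) = 0.7102 / 1.9084 = 0.3722

0.372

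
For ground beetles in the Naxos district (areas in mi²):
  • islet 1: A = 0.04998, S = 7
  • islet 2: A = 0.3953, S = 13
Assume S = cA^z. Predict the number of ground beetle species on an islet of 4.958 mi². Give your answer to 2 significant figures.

z = ln(13/7) / ln(0.3953/0.04998) = 0.6190 / 2.0680 = 0.2993
c = 7 / 0.04998^0.2993 = 7 / 0.4078 = 17.16
S₃ = 17.16 × 4.958^0.2993 = 17.16 × 1.615 ≈ 27.72

28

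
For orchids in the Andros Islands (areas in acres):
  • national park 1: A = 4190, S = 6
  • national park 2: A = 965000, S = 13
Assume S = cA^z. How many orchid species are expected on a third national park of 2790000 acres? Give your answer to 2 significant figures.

15

z = ln(13/6) / ln(965000/4190) = 0.7732 / 5.4394 = 0.1421
c = 6 / 4190^0.1421 = 6 / 3.273 = 1.833
S₃ = 1.833 × 2790000^0.1421 = 1.833 × 8.245 ≈ 15.12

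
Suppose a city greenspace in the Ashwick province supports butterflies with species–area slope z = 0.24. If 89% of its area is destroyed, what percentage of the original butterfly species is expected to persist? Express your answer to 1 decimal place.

S_new/S_old = (A_new/A_old)^z = 0.11^0.24
= exp(0.24 × ln 0.11) = exp(0.24 × -2.2073) = exp(-0.5297) ≈ 0.5888

58.9%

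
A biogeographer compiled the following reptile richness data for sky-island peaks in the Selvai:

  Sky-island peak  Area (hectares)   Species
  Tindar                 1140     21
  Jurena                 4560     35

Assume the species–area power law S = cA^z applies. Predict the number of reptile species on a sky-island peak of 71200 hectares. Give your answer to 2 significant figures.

z = ln(35/21) / ln(4560/1140) = 0.5108 / 1.3863 = 0.3685
c = 21 / 1140^0.3685 = 21 / 13.38 = 1.57
S₃ = 1.57 × 71200^0.3685 = 1.57 × 61.38 ≈ 96.35

96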